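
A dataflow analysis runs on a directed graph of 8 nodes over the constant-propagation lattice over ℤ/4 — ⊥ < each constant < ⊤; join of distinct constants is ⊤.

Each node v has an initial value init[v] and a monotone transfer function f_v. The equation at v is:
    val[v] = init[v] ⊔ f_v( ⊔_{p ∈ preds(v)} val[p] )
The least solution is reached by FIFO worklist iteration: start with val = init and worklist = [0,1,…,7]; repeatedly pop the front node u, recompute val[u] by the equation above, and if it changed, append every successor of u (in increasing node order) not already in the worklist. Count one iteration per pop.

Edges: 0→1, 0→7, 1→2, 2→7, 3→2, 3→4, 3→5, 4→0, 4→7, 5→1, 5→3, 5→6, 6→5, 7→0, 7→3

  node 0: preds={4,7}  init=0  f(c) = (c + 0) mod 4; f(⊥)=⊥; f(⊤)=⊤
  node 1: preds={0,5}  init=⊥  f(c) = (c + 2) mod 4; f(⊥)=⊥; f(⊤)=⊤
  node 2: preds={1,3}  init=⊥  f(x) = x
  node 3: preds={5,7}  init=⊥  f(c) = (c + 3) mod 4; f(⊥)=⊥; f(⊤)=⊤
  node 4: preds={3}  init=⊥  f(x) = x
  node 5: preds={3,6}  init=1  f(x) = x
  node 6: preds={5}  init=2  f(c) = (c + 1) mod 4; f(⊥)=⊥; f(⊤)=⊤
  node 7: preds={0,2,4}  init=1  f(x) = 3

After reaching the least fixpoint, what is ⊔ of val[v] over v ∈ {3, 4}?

Iteration log — 17 steps:
  step 1. node 0  ⊔preds=1  new=⊤  old=0  +wl: 
  step 2. node 1  ⊔preds=⊤  new=⊤  old=⊥  +wl: 
  step 3. node 2  ⊔preds=⊤  new=⊤  old=⊥  +wl: 
  step 4. node 3  ⊔preds=1  new=0  old=⊥  +wl: 2
  step 5. node 4  ⊔preds=0  new=0  old=⊥  +wl: 0
  step 6. node 5  ⊔preds=⊤  new=⊤  old=1  +wl: 1,3
  step 7. node 6  ⊔preds=⊤  new=⊤  old=2  +wl: 5
  step 8. node 7  ⊔preds=⊤  new=⊤  old=1  +wl: 
  step 9. node 2  ⊔preds=⊤  new=⊤  stable
  step 10. node 0  ⊔preds=⊤  new=⊤  stable
  step 11. node 1  ⊔preds=⊤  new=⊤  stable
  step 12. node 3  ⊔preds=⊤  new=⊤  old=0  +wl: 2,4
  step 13. node 5  ⊔preds=⊤  new=⊤  stable
  step 14. node 2  ⊔preds=⊤  new=⊤  stable
  step 15. node 4  ⊔preds=⊤  new=⊤  old=0  +wl: 0,7
  step 16. node 0  ⊔preds=⊤  new=⊤  stable
  step 17. node 7  ⊔preds=⊤  new=⊤  stable

Least fixpoint reached:
  node 0: ⊤
  node 1: ⊤
  node 2: ⊤
  node 3: ⊤
  node 4: ⊤
  node 5: ⊤
  node 6: ⊤
  node 7: ⊤

⊤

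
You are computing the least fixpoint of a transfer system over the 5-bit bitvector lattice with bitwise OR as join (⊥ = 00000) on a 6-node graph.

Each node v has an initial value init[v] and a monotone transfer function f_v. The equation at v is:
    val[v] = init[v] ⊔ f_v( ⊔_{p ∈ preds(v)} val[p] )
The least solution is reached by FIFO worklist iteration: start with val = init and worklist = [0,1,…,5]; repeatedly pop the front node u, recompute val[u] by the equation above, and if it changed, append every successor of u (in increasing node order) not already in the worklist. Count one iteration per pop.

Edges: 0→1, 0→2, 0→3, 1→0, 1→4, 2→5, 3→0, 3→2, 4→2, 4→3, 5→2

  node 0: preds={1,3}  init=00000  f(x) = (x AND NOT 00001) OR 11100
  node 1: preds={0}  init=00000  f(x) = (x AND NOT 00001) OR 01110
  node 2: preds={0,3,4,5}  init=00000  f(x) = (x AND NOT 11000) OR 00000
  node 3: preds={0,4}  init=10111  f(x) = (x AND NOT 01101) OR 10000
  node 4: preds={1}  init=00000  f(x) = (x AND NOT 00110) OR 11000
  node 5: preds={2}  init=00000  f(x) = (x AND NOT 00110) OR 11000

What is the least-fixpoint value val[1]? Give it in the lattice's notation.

Trace (9 dequeues):
  [1] u=0 | in 10111 | out 11110 | prev 00000 | push {}
  [2] u=1 | in 11110 | out 11110 | prev 00000 | push {0}
  [3] u=2 | in 11111 | out 00111 | prev 00000 | push {}
  [4] u=3 | in 11110 | out 10111 | ==
  [5] u=4 | in 11110 | out 11000 | prev 00000 | push {2,3}
  [6] u=5 | in 00111 | out 11001 | prev 00000 | push {}
  [7] u=0 | in 11111 | out 11110 | ==
  [8] u=2 | in 11111 | out 00111 | ==
  [9] u=3 | in 11110 | out 10111 | ==

Converged values:
  [0] 11110
  [1] 11110
  [2] 00111
  [3] 10111
  [4] 11000
  [5] 11001

11110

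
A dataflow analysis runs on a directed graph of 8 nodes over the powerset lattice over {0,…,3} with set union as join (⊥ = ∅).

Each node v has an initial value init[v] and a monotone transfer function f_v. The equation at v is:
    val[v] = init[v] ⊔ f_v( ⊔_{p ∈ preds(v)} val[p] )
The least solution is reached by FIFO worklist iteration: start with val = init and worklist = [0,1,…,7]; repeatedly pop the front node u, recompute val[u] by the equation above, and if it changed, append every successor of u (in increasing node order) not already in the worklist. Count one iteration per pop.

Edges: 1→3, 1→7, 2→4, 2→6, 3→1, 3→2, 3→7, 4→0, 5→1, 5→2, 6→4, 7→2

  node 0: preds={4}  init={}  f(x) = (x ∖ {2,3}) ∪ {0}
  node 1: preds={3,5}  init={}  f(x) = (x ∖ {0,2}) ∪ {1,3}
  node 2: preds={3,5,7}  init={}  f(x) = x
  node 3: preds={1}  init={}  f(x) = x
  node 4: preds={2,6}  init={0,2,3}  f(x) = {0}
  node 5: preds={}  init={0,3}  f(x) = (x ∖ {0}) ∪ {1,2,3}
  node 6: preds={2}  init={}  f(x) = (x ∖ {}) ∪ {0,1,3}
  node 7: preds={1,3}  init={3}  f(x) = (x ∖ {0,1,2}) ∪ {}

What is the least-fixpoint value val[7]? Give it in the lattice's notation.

Trace (13 dequeues):
  [1] u=0 | in {0,2,3} | out {0} | prev {} | push {}
  [2] u=1 | in {0,3} | out {1,3} | prev {} | push {}
  [3] u=2 | in {0,3} | out {0,3} | prev {} | push {}
  [4] u=3 | in {1,3} | out {1,3} | prev {} | push {1,2}
  [5] u=4 | in {0,3} | out {0,2,3} | ==
  [6] u=5 | in {} | out {0,1,2,3} | prev {0,3} | push {}
  [7] u=6 | in {0,3} | out {0,1,3} | prev {} | push {4}
  [8] u=7 | in {1,3} | out {3} | ==
  [9] u=1 | in {0,1,2,3} | out {1,3} | ==
  [10] u=2 | in {0,1,2,3} | out {0,1,2,3} | prev {0,3} | push {6}
  [11] u=4 | in {0,1,2,3} | out {0,2,3} | ==
  [12] u=6 | in {0,1,2,3} | out {0,1,2,3} | prev {0,1,3} | push {4}
  [13] u=4 | in {0,1,2,3} | out {0,2,3} | ==

Converged values:
  [0] {0}
  [1] {1,3}
  [2] {0,1,2,3}
  [3] {1,3}
  [4] {0,2,3}
  [5] {0,1,2,3}
  [6] {0,1,2,3}
  [7] {3}

{3}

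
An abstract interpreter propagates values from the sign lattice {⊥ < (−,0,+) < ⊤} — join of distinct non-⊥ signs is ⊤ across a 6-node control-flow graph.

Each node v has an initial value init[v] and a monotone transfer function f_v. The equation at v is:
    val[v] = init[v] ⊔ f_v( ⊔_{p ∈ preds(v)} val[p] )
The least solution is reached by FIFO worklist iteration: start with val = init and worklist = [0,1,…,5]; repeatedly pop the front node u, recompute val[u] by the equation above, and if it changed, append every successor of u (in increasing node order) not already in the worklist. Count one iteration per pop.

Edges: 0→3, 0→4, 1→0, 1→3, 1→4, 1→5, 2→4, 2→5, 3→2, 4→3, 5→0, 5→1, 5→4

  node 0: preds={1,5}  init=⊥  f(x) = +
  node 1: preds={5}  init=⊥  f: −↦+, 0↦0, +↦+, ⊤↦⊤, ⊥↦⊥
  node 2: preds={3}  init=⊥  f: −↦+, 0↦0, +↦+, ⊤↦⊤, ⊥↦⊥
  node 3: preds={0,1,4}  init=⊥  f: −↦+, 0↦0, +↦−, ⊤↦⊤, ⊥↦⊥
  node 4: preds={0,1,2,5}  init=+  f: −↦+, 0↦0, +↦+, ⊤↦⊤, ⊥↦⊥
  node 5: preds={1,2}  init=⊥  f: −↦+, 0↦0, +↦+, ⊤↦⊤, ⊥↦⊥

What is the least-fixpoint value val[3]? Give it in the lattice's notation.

Worklist (15 pops):
  #1 pop 0: in=⊥ → + (was ⊥); enqueue []
  #2 pop 1: in=⊥ → ⊥ (no change)
  #3 pop 2: in=⊥ → ⊥ (no change)
  #4 pop 3: in=+ → − (was ⊥); enqueue [2]
  #5 pop 4: in=+ → + (no change)
  #6 pop 5: in=⊥ → ⊥ (no change)
  #7 pop 2: in=− → + (was ⊥); enqueue [4,5]
  #8 pop 4: in=+ → + (no change)
  #9 pop 5: in=+ → + (was ⊥); enqueue [0,1,4]
  #10 pop 0: in=+ → + (no change)
  #11 pop 1: in=+ → + (was ⊥); enqueue [0,3,5]
  #12 pop 4: in=+ → + (no change)
  #13 pop 0: in=+ → + (no change)
  #14 pop 3: in=+ → − (no change)
  #15 pop 5: in=+ → + (no change)

Fixpoint:
  val[0] = +
  val[1] = +
  val[2] = +
  val[3] = −
  val[4] = +
  val[5] = +

−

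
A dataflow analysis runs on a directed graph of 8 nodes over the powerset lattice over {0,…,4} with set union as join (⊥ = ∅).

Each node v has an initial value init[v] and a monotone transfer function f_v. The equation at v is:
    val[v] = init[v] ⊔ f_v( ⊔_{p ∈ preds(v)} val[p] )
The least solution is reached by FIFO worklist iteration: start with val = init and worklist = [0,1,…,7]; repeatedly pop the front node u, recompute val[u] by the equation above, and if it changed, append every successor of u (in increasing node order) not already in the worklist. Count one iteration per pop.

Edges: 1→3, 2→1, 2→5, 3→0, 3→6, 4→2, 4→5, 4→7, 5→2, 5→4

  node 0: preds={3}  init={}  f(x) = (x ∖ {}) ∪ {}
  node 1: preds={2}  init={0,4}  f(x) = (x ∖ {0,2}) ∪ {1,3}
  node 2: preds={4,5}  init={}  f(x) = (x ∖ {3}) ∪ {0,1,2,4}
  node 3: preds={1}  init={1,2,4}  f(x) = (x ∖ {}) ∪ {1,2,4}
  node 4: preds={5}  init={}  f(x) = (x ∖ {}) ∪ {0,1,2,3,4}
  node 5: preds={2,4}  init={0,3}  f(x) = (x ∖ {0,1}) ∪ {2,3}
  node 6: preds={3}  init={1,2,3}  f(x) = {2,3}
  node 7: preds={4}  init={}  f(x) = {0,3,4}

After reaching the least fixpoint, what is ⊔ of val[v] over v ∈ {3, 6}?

{0,1,2,3,4}

Trace (12 dequeues):
  [1] u=0 | in {1,2,4} | out {1,2,4} | prev {} | push {}
  [2] u=1 | in {} | out {0,1,3,4} | prev {0,4} | push {}
  [3] u=2 | in {0,3} | out {0,1,2,4} | prev {} | push {1}
  [4] u=3 | in {0,1,3,4} | out {0,1,2,3,4} | prev {1,2,4} | push {0}
  [5] u=4 | in {0,3} | out {0,1,2,3,4} | prev {} | push {2}
  [6] u=5 | in {0,1,2,3,4} | out {0,2,3,4} | prev {0,3} | push {4}
  [7] u=6 | in {0,1,2,3,4} | out {1,2,3} | ==
  [8] u=7 | in {0,1,2,3,4} | out {0,3,4} | prev {} | push {}
  [9] u=1 | in {0,1,2,4} | out {0,1,3,4} | ==
  [10] u=0 | in {0,1,2,3,4} | out {0,1,2,3,4} | prev {1,2,4} | push {}
  [11] u=2 | in {0,1,2,3,4} | out {0,1,2,4} | ==
  [12] u=4 | in {0,2,3,4} | out {0,1,2,3,4} | ==

Converged values:
  [0] {0,1,2,3,4}
  [1] {0,1,3,4}
  [2] {0,1,2,4}
  [3] {0,1,2,3,4}
  [4] {0,1,2,3,4}
  [5] {0,2,3,4}
  [6] {1,2,3}
  [7] {0,3,4}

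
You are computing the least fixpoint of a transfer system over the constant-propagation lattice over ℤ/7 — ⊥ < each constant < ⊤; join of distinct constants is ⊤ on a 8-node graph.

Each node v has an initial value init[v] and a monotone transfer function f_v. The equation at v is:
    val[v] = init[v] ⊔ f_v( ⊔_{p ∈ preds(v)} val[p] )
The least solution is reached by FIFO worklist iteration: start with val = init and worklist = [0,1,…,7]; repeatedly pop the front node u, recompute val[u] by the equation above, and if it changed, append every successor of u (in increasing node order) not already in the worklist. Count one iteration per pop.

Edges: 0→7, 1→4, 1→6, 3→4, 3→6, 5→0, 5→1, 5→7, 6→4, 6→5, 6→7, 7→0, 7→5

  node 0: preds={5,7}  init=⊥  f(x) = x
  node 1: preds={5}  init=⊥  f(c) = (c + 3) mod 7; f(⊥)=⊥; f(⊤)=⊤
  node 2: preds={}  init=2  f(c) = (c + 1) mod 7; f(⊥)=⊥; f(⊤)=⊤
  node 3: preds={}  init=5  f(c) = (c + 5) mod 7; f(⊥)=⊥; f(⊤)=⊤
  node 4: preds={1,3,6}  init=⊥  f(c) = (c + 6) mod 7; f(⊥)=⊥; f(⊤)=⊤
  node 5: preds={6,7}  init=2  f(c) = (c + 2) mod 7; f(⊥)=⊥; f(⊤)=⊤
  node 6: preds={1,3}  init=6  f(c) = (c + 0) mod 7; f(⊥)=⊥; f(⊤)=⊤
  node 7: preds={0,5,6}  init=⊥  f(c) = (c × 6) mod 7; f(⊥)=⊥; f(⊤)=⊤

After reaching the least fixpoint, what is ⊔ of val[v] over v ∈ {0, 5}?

⊤

Iteration log — 14 steps:
  step 1. node 0  ⊔preds=2  new=2  old=⊥  +wl: 
  step 2. node 1  ⊔preds=2  new=5  old=⊥  +wl: 
  step 3. node 2  ⊔preds=⊥  new=2  stable
  step 4. node 3  ⊔preds=⊥  new=5  stable
  step 5. node 4  ⊔preds=⊤  new=⊤  old=⊥  +wl: 
  step 6. node 5  ⊔preds=6  new=⊤  old=2  +wl: 0,1
  step 7. node 6  ⊔preds=5  new=⊤  old=6  +wl: 4,5
  step 8. node 7  ⊔preds=⊤  new=⊤  old=⊥  +wl: 
  step 9. node 0  ⊔preds=⊤  new=⊤  old=2  +wl: 7
  step 10. node 1  ⊔preds=⊤  new=⊤  old=5  +wl: 6
  step 11. node 4  ⊔preds=⊤  new=⊤  stable
  step 12. node 5  ⊔preds=⊤  new=⊤  stable
  step 13. node 7  ⊔preds=⊤  new=⊤  stable
  step 14. node 6  ⊔preds=⊤  new=⊤  stable

Least fixpoint reached:
  node 0: ⊤
  node 1: ⊤
  node 2: 2
  node 3: 5
  node 4: ⊤
  node 5: ⊤
  node 6: ⊤
  node 7: ⊤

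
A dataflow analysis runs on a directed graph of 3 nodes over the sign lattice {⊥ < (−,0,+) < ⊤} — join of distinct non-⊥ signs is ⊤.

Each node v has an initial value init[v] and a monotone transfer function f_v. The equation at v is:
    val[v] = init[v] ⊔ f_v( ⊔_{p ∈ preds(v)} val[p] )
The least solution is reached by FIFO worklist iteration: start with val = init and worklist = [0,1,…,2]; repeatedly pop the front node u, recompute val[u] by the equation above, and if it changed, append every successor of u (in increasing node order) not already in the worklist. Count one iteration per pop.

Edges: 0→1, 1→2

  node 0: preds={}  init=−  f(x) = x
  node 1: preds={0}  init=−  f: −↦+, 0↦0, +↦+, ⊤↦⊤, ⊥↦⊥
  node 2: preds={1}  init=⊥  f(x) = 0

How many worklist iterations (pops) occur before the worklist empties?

3

Worklist (3 pops):
  #1 pop 0: in=⊥ → − (no change)
  #2 pop 1: in=− → ⊤ (was −); enqueue []
  #3 pop 2: in=⊤ → 0 (was ⊥); enqueue []

Fixpoint:
  val[0] = −
  val[1] = ⊤
  val[2] = 0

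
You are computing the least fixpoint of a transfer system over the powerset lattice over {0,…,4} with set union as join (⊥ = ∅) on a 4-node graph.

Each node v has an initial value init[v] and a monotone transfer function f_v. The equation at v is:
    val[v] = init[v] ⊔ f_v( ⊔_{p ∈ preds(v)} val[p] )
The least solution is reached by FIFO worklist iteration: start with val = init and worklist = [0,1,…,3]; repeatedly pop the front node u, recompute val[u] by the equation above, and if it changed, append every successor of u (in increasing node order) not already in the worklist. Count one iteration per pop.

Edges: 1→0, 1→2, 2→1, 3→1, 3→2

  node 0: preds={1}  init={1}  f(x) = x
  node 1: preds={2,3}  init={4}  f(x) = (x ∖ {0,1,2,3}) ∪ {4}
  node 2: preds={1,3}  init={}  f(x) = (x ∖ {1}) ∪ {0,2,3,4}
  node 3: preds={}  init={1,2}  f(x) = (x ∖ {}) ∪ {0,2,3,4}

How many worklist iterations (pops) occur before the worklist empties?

Worklist (6 pops):
  #1 pop 0: in={4} → {1,4} (was {1}); enqueue []
  #2 pop 1: in={1,2} → {4} (no change)
  #3 pop 2: in={1,2,4} → {0,2,3,4} (was {}); enqueue [1]
  #4 pop 3: in={} → {0,1,2,3,4} (was {1,2}); enqueue [2]
  #5 pop 1: in={0,1,2,3,4} → {4} (no change)
  #6 pop 2: in={0,1,2,3,4} → {0,2,3,4} (no change)

Fixpoint:
  val[0] = {1,4}
  val[1] = {4}
  val[2] = {0,2,3,4}
  val[3] = {0,1,2,3,4}

6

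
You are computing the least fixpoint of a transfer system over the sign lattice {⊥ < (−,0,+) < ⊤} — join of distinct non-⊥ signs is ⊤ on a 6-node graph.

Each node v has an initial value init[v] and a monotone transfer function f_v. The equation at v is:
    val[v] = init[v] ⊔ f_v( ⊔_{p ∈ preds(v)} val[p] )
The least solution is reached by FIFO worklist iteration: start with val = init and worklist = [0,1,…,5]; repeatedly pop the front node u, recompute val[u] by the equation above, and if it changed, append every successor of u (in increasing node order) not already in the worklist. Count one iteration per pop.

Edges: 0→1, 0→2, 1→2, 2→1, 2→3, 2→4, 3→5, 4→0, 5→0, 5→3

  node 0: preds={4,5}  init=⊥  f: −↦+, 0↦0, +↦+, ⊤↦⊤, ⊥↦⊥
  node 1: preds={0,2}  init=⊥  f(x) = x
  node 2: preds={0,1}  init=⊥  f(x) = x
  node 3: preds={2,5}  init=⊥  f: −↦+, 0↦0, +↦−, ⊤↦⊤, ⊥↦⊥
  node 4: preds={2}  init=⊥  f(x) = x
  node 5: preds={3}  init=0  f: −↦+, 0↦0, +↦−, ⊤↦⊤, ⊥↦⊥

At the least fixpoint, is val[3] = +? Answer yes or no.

Worklist (8 pops):
  #1 pop 0: in=0 → 0 (was ⊥); enqueue []
  #2 pop 1: in=0 → 0 (was ⊥); enqueue []
  #3 pop 2: in=0 → 0 (was ⊥); enqueue [1]
  #4 pop 3: in=0 → 0 (was ⊥); enqueue []
  #5 pop 4: in=0 → 0 (was ⊥); enqueue [0]
  #6 pop 5: in=0 → 0 (no change)
  #7 pop 1: in=0 → 0 (no change)
  #8 pop 0: in=0 → 0 (no change)

Fixpoint:
  val[0] = 0
  val[1] = 0
  val[2] = 0
  val[3] = 0
  val[4] = 0
  val[5] = 0

no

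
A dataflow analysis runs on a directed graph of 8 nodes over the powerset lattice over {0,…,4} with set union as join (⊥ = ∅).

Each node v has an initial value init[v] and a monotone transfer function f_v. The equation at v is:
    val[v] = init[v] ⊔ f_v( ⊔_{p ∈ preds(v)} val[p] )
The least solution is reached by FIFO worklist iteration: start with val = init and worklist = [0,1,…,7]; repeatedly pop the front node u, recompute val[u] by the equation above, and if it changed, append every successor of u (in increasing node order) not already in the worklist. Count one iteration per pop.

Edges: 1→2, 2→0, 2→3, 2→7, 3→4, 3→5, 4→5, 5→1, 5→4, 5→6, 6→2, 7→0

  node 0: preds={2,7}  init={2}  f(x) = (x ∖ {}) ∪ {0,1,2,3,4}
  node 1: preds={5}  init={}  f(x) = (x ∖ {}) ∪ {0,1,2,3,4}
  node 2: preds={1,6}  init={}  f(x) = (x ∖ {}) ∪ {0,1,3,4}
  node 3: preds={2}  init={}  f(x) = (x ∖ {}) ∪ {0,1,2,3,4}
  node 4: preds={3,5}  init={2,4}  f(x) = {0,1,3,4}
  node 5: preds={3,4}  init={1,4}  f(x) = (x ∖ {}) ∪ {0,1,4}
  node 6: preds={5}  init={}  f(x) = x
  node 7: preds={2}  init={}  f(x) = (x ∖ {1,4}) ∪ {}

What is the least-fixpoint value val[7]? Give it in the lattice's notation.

Worklist (12 pops):
  #1 pop 0: in={} → {0,1,2,3,4} (was {2}); enqueue []
  #2 pop 1: in={1,4} → {0,1,2,3,4} (was {}); enqueue []
  #3 pop 2: in={0,1,2,3,4} → {0,1,2,3,4} (was {}); enqueue [0]
  #4 pop 3: in={0,1,2,3,4} → {0,1,2,3,4} (was {}); enqueue []
  #5 pop 4: in={0,1,2,3,4} → {0,1,2,3,4} (was {2,4}); enqueue []
  #6 pop 5: in={0,1,2,3,4} → {0,1,2,3,4} (was {1,4}); enqueue [1,4]
  #7 pop 6: in={0,1,2,3,4} → {0,1,2,3,4} (was {}); enqueue [2]
  #8 pop 7: in={0,1,2,3,4} → {0,2,3} (was {}); enqueue []
  #9 pop 0: in={0,1,2,3,4} → {0,1,2,3,4} (no change)
  #10 pop 1: in={0,1,2,3,4} → {0,1,2,3,4} (no change)
  #11 pop 4: in={0,1,2,3,4} → {0,1,2,3,4} (no change)
  #12 pop 2: in={0,1,2,3,4} → {0,1,2,3,4} (no change)

Fixpoint:
  val[0] = {0,1,2,3,4}
  val[1] = {0,1,2,3,4}
  val[2] = {0,1,2,3,4}
  val[3] = {0,1,2,3,4}
  val[4] = {0,1,2,3,4}
  val[5] = {0,1,2,3,4}
  val[6] = {0,1,2,3,4}
  val[7] = {0,2,3}

{0,2,3}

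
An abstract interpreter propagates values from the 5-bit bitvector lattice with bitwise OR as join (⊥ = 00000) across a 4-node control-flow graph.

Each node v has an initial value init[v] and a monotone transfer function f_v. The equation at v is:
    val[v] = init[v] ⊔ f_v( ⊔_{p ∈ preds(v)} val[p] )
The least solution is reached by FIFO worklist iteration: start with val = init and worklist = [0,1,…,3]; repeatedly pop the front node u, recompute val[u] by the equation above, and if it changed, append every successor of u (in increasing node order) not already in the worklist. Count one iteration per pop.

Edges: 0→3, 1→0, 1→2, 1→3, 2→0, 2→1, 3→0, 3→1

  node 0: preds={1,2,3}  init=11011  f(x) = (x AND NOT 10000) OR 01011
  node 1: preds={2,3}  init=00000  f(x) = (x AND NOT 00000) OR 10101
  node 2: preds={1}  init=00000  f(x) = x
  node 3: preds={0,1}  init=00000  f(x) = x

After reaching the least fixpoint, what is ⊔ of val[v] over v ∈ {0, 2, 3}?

Trace (11 dequeues):
  [1] u=0 | in 00000 | out 11011 | ==
  [2] u=1 | in 00000 | out 10101 | prev 00000 | push {0}
  [3] u=2 | in 10101 | out 10101 | prev 00000 | push {1}
  [4] u=3 | in 11111 | out 11111 | prev 00000 | push {}
  [5] u=0 | in 11111 | out 11111 | prev 11011 | push {3}
  [6] u=1 | in 11111 | out 11111 | prev 10101 | push {0,2}
  [7] u=3 | in 11111 | out 11111 | ==
  [8] u=0 | in 11111 | out 11111 | ==
  [9] u=2 | in 11111 | out 11111 | prev 10101 | push {0,1}
  [10] u=0 | in 11111 | out 11111 | ==
  [11] u=1 | in 11111 | out 11111 | ==

Converged values:
  [0] 11111
  [1] 11111
  [2] 11111
  [3] 11111

11111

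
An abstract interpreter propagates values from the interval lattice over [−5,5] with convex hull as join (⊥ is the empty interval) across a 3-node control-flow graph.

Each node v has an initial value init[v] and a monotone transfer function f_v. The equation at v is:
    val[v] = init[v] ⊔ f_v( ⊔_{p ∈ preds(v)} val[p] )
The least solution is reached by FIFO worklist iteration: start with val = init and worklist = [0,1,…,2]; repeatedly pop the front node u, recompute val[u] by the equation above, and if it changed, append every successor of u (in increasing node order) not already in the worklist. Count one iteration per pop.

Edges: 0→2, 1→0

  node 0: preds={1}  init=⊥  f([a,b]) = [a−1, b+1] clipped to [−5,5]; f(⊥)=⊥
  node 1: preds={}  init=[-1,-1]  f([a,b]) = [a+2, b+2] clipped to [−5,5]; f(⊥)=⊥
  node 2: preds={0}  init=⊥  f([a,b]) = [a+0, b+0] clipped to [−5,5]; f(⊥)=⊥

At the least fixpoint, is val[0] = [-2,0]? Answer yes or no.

Iteration log — 3 steps:
  step 1. node 0  ⊔preds=[-1,-1]  new=[-2,0]  old=⊥  +wl: 
  step 2. node 1  ⊔preds=⊥  new=[-1,-1]  stable
  step 3. node 2  ⊔preds=[-2,0]  new=[-2,0]  old=⊥  +wl: 

Least fixpoint reached:
  node 0: [-2,0]
  node 1: [-1,-1]
  node 2: [-2,0]

yes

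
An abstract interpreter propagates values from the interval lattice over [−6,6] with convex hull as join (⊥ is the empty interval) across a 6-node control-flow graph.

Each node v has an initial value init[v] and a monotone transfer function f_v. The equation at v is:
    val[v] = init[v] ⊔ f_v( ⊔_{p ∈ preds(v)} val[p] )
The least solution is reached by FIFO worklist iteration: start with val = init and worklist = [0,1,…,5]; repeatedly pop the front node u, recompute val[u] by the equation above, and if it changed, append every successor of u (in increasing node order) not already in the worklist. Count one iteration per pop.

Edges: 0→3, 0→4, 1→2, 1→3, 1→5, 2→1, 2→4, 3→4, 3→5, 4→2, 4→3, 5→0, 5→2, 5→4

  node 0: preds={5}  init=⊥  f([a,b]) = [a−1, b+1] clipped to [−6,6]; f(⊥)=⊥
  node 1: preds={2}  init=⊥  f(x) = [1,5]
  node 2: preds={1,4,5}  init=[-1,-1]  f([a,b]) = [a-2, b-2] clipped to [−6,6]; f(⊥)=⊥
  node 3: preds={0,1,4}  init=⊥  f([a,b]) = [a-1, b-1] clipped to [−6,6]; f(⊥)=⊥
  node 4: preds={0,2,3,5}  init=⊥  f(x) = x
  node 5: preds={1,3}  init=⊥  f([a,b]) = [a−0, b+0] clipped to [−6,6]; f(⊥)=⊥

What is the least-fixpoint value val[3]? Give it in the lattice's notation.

[-6,5]

Iteration log — 30 steps:
  step 1. node 0  ⊔preds=⊥  new=⊥  stable
  step 2. node 1  ⊔preds=[-1,-1]  new=[1,5]  old=⊥  +wl: 
  step 3. node 2  ⊔preds=[1,5]  new=[-1,3]  old=[-1,-1]  +wl: 1
  step 4. node 3  ⊔preds=[1,5]  new=[0,4]  old=⊥  +wl: 
  step 5. node 4  ⊔preds=[-1,4]  new=[-1,4]  old=⊥  +wl: 2,3
  step 6. node 5  ⊔preds=[0,5]  new=[0,5]  old=⊥  +wl: 0,4
  step 7. node 1  ⊔preds=[-1,3]  new=[1,5]  stable
  step 8. node 2  ⊔preds=[-1,5]  new=[-3,3]  old=[-1,3]  +wl: 1
  step 9. node 3  ⊔preds=[-1,5]  new=[-2,4]  old=[0,4]  +wl: 5
  step 10. node 0  ⊔preds=[0,5]  new=[-1,6]  old=⊥  +wl: 3
  step 11. node 4  ⊔preds=[-3,6]  new=[-3,6]  old=[-1,4]  +wl: 2
  step 12. node 1  ⊔preds=[-3,3]  new=[1,5]  stable
  step 13. node 5  ⊔preds=[-2,5]  new=[-2,5]  old=[0,5]  +wl: 0,4
  step 14. node 3  ⊔preds=[-3,6]  new=[-4,5]  old=[-2,4]  +wl: 5
  step 15. node 2  ⊔preds=[-3,6]  new=[-5,4]  old=[-3,3]  +wl: 1
  step 16. node 0  ⊔preds=[-2,5]  new=[-3,6]  old=[-1,6]  +wl: 3
  step 17. node 4  ⊔preds=[-5,6]  new=[-5,6]  old=[-3,6]  +wl: 2
  step 18. node 5  ⊔preds=[-4,5]  new=[-4,5]  old=[-2,5]  +wl: 0,4
  step 19. node 1  ⊔preds=[-5,4]  new=[1,5]  stable
  step 20. node 3  ⊔preds=[-5,6]  new=[-6,5]  old=[-4,5]  +wl: 5
  step 21. node 2  ⊔preds=[-5,6]  new=[-6,4]  old=[-5,4]  +wl: 1
  step 22. node 0  ⊔preds=[-4,5]  new=[-5,6]  old=[-3,6]  +wl: 3
  step 23. node 4  ⊔preds=[-6,6]  new=[-6,6]  old=[-5,6]  +wl: 2
  step 24. node 5  ⊔preds=[-6,5]  new=[-6,5]  old=[-4,5]  +wl: 0,4
  step 25. node 1  ⊔preds=[-6,4]  new=[1,5]  stable
  step 26. node 3  ⊔preds=[-6,6]  new=[-6,5]  stable
  step 27. node 2  ⊔preds=[-6,6]  new=[-6,4]  stable
  step 28. node 0  ⊔preds=[-6,5]  new=[-6,6]  old=[-5,6]  +wl: 3
  step 29. node 4  ⊔preds=[-6,6]  new=[-6,6]  stable
  step 30. node 3  ⊔preds=[-6,6]  new=[-6,5]  stable

Least fixpoint reached:
  node 0: [-6,6]
  node 1: [1,5]
  node 2: [-6,4]
  node 3: [-6,5]
  node 4: [-6,6]
  node 5: [-6,5]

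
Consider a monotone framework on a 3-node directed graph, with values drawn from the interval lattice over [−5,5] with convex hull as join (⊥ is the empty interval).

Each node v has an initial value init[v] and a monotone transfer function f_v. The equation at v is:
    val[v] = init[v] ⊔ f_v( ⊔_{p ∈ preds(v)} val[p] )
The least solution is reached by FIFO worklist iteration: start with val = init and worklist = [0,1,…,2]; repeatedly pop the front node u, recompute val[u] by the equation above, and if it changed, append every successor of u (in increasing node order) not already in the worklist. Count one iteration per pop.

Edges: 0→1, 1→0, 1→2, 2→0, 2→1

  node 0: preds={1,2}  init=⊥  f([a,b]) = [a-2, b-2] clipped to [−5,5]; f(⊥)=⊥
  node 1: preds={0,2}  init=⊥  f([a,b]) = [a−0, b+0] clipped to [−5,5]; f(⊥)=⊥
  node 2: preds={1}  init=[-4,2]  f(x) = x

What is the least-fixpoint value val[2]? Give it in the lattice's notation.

[-5,2]

Worklist (5 pops):
  #1 pop 0: in=[-4,2] → [-5,0] (was ⊥); enqueue []
  #2 pop 1: in=[-5,2] → [-5,2] (was ⊥); enqueue [0]
  #3 pop 2: in=[-5,2] → [-5,2] (was [-4,2]); enqueue [1]
  #4 pop 0: in=[-5,2] → [-5,0] (no change)
  #5 pop 1: in=[-5,2] → [-5,2] (no change)

Fixpoint:
  val[0] = [-5,0]
  val[1] = [-5,2]
  val[2] = [-5,2]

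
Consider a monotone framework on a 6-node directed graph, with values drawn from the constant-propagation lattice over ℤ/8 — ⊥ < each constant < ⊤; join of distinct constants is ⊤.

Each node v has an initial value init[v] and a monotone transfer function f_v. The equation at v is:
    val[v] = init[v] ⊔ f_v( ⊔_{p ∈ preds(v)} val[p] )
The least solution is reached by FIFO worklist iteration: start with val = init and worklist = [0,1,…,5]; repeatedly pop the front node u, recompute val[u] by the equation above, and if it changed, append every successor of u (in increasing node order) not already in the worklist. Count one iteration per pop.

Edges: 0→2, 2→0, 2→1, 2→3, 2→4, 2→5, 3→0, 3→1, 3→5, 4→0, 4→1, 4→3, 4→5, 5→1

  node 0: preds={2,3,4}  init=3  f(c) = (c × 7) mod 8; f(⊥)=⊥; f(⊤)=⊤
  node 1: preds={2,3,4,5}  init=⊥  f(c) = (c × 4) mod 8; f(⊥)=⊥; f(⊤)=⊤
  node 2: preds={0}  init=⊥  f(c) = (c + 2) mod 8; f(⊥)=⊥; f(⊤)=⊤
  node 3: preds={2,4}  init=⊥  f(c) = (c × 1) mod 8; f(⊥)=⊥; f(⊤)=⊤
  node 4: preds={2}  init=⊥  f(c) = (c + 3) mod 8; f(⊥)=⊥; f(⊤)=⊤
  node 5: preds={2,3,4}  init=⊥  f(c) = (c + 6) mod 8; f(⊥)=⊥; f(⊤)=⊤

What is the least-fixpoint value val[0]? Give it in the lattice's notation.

⊤

Worklist (19 pops):
  #1 pop 0: in=⊥ → 3 (no change)
  #2 pop 1: in=⊥ → ⊥ (no change)
  #3 pop 2: in=3 → 5 (was ⊥); enqueue [0,1]
  #4 pop 3: in=5 → 5 (was ⊥); enqueue []
  #5 pop 4: in=5 → 0 (was ⊥); enqueue [3]
  #6 pop 5: in=⊤ → ⊤ (was ⊥); enqueue []
  #7 pop 0: in=⊤ → ⊤ (was 3); enqueue [2]
  #8 pop 1: in=⊤ → ⊤ (was ⊥); enqueue []
  #9 pop 3: in=⊤ → ⊤ (was 5); enqueue [0,1,5]
  #10 pop 2: in=⊤ → ⊤ (was 5); enqueue [3,4]
  #11 pop 0: in=⊤ → ⊤ (no change)
  #12 pop 1: in=⊤ → ⊤ (no change)
  #13 pop 5: in=⊤ → ⊤ (no change)
  #14 pop 3: in=⊤ → ⊤ (no change)
  #15 pop 4: in=⊤ → ⊤ (was 0); enqueue [0,1,3,5]
  #16 pop 0: in=⊤ → ⊤ (no change)
  #17 pop 1: in=⊤ → ⊤ (no change)
  #18 pop 3: in=⊤ → ⊤ (no change)
  #19 pop 5: in=⊤ → ⊤ (no change)

Fixpoint:
  val[0] = ⊤
  val[1] = ⊤
  val[2] = ⊤
  val[3] = ⊤
  val[4] = ⊤
  val[5] = ⊤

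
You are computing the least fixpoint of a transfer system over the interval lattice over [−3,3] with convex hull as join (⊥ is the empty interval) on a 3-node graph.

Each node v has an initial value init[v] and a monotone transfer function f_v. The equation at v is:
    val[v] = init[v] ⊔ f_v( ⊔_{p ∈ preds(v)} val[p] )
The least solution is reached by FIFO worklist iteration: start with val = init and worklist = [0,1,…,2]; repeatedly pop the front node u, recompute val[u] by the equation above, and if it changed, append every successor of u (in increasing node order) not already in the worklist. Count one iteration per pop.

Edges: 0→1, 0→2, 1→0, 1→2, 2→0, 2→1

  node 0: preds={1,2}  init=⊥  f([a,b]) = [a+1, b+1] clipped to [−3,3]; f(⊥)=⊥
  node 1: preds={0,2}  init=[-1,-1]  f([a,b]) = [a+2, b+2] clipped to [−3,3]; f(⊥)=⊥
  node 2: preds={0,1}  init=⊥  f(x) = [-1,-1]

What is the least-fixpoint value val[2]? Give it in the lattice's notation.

Iteration log — 7 steps:
  step 1. node 0  ⊔preds=[-1,-1]  new=[0,0]  old=⊥  +wl: 
  step 2. node 1  ⊔preds=[0,0]  new=[-1,2]  old=[-1,-1]  +wl: 0
  step 3. node 2  ⊔preds=[-1,2]  new=[-1,-1]  old=⊥  +wl: 1
  step 4. node 0  ⊔preds=[-1,2]  new=[0,3]  old=[0,0]  +wl: 2
  step 5. node 1  ⊔preds=[-1,3]  new=[-1,3]  old=[-1,2]  +wl: 0
  step 6. node 2  ⊔preds=[-1,3]  new=[-1,-1]  stable
  step 7. node 0  ⊔preds=[-1,3]  new=[0,3]  stable

Least fixpoint reached:
  node 0: [0,3]
  node 1: [-1,3]
  node 2: [-1,-1]

[-1,-1]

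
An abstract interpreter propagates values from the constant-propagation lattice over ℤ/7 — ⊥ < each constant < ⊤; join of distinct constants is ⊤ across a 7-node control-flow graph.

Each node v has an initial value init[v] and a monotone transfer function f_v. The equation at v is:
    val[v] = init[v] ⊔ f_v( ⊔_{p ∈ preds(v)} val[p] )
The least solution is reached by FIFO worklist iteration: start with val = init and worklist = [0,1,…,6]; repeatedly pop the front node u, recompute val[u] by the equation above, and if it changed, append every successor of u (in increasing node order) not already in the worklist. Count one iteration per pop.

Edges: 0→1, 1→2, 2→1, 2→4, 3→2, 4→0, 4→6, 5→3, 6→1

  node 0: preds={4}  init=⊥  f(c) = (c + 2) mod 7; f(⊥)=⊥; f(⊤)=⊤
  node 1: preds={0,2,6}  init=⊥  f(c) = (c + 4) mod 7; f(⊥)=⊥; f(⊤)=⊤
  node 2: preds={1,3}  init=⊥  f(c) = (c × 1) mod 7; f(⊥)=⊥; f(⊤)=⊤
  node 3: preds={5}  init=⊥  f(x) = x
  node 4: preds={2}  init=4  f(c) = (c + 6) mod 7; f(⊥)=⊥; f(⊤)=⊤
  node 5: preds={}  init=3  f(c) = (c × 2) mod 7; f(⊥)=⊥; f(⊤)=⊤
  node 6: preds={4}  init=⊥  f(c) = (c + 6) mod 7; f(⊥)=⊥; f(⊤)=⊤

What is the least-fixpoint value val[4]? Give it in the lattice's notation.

⊤

Iteration log — 12 steps:
  step 1. node 0  ⊔preds=4  new=6  old=⊥  +wl: 
  step 2. node 1  ⊔preds=6  new=3  old=⊥  +wl: 
  step 3. node 2  ⊔preds=3  new=3  old=⊥  +wl: 1
  step 4. node 3  ⊔preds=3  new=3  old=⊥  +wl: 2
  step 5. node 4  ⊔preds=3  new=⊤  old=4  +wl: 0
  step 6. node 5  ⊔preds=⊥  new=3  stable
  step 7. node 6  ⊔preds=⊤  new=⊤  old=⊥  +wl: 
  step 8. node 1  ⊔preds=⊤  new=⊤  old=3  +wl: 
  step 9. node 2  ⊔preds=⊤  new=⊤  old=3  +wl: 1,4
  step 10. node 0  ⊔preds=⊤  new=⊤  old=6  +wl: 
  step 11. node 1  ⊔preds=⊤  new=⊤  stable
  step 12. node 4  ⊔preds=⊤  new=⊤  stable

Least fixpoint reached:
  node 0: ⊤
  node 1: ⊤
  node 2: ⊤
  node 3: 3
  node 4: ⊤
  node 5: 3
  node 6: ⊤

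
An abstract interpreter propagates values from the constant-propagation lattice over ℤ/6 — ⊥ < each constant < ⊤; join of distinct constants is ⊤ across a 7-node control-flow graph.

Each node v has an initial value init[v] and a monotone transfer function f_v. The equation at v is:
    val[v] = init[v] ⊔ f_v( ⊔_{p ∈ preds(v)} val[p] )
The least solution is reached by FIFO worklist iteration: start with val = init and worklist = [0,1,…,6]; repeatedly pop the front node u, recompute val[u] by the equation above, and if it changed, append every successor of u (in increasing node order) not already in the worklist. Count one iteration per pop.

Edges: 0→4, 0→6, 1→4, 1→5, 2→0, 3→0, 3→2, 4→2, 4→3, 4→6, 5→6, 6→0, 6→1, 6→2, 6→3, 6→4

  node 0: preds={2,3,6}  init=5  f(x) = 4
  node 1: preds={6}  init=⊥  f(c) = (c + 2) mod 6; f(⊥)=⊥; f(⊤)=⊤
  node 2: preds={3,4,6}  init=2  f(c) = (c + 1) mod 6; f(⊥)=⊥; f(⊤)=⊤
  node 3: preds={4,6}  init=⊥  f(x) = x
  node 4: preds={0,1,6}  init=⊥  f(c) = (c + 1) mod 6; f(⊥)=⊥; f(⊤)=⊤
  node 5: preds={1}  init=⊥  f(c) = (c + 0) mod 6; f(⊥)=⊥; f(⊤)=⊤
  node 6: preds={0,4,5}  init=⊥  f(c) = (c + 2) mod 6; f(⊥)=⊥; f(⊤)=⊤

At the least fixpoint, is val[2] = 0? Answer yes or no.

no

Trace (15 dequeues):
  [1] u=0 | in 2 | out ⊤ | prev 5 | push {}
  [2] u=1 | in ⊥ | out ⊥ | ==
  [3] u=2 | in ⊥ | out 2 | ==
  [4] u=3 | in ⊥ | out ⊥ | ==
  [5] u=4 | in ⊤ | out ⊤ | prev ⊥ | push {2,3}
  [6] u=5 | in ⊥ | out ⊥ | ==
  [7] u=6 | in ⊤ | out ⊤ | prev ⊥ | push {0,1,4}
  [8] u=2 | in ⊤ | out ⊤ | prev 2 | push {}
  [9] u=3 | in ⊤ | out ⊤ | prev ⊥ | push {2}
  [10] u=0 | in ⊤ | out ⊤ | ==
  [11] u=1 | in ⊤ | out ⊤ | prev ⊥ | push {5}
  [12] u=4 | in ⊤ | out ⊤ | ==
  [13] u=2 | in ⊤ | out ⊤ | ==
  [14] u=5 | in ⊤ | out ⊤ | prev ⊥ | push {6}
  [15] u=6 | in ⊤ | out ⊤ | ==

Converged values:
  [0] ⊤
  [1] ⊤
  [2] ⊤
  [3] ⊤
  [4] ⊤
  [5] ⊤
  [6] ⊤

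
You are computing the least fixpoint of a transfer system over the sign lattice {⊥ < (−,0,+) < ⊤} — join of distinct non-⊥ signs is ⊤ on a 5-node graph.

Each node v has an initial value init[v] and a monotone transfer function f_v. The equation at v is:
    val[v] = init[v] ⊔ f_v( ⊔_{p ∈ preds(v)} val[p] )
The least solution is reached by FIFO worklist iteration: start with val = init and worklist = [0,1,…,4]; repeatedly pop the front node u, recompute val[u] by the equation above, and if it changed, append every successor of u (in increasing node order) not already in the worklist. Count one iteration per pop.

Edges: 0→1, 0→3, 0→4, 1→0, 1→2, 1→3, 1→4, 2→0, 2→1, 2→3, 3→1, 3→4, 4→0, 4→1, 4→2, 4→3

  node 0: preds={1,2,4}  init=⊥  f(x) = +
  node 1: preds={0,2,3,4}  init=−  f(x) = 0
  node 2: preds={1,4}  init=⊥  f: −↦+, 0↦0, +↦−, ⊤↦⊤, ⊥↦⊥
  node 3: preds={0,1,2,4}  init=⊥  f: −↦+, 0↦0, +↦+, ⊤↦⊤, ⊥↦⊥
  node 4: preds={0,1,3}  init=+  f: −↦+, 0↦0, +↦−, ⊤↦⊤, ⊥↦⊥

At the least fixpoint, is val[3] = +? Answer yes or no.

Trace (9 dequeues):
  [1] u=0 | in ⊤ | out + | prev ⊥ | push {}
  [2] u=1 | in + | out ⊤ | prev − | push {0}
  [3] u=2 | in ⊤ | out ⊤ | prev ⊥ | push {1}
  [4] u=3 | in ⊤ | out ⊤ | prev ⊥ | push {}
  [5] u=4 | in ⊤ | out ⊤ | prev + | push {2,3}
  [6] u=0 | in ⊤ | out + | ==
  [7] u=1 | in ⊤ | out ⊤ | ==
  [8] u=2 | in ⊤ | out ⊤ | ==
  [9] u=3 | in ⊤ | out ⊤ | ==

Converged values:
  [0] +
  [1] ⊤
  [2] ⊤
  [3] ⊤
  [4] ⊤

no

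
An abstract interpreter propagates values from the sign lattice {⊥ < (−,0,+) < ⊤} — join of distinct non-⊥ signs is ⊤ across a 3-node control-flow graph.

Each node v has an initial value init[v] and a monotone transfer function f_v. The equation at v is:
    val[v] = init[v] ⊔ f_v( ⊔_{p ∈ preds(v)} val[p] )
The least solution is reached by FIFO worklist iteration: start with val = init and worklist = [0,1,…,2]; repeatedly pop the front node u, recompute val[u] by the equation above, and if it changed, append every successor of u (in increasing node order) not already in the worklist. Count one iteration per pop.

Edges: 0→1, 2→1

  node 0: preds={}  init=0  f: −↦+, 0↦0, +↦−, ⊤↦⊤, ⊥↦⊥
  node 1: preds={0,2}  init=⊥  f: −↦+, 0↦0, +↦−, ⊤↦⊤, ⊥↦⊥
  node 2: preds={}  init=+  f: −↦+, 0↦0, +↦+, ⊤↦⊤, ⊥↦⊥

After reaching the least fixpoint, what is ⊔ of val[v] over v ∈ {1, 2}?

⊤

Worklist (3 pops):
  #1 pop 0: in=⊥ → 0 (no change)
  #2 pop 1: in=⊤ → ⊤ (was ⊥); enqueue []
  #3 pop 2: in=⊥ → + (no change)

Fixpoint:
  val[0] = 0
  val[1] = ⊤
  val[2] = +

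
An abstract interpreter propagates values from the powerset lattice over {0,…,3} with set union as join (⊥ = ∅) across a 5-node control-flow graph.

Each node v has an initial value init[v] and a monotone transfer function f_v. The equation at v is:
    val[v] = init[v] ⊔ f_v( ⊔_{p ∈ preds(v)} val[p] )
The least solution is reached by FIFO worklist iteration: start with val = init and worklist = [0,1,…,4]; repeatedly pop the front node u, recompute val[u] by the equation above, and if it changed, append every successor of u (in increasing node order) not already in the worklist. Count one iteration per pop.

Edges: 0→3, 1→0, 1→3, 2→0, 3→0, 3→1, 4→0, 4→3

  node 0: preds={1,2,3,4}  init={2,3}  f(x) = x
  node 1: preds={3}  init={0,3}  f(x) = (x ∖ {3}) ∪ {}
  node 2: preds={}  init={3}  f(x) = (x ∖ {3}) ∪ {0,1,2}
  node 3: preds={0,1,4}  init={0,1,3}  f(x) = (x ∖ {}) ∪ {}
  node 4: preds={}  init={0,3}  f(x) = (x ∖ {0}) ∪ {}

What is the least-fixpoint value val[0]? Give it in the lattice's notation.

{0,1,2,3}

Trace (9 dequeues):
  [1] u=0 | in {0,1,3} | out {0,1,2,3} | prev {2,3} | push {}
  [2] u=1 | in {0,1,3} | out {0,1,3} | prev {0,3} | push {0}
  [3] u=2 | in {} | out {0,1,2,3} | prev {3} | push {}
  [4] u=3 | in {0,1,2,3} | out {0,1,2,3} | prev {0,1,3} | push {1}
  [5] u=4 | in {} | out {0,3} | ==
  [6] u=0 | in {0,1,2,3} | out {0,1,2,3} | ==
  [7] u=1 | in {0,1,2,3} | out {0,1,2,3} | prev {0,1,3} | push {0,3}
  [8] u=0 | in {0,1,2,3} | out {0,1,2,3} | ==
  [9] u=3 | in {0,1,2,3} | out {0,1,2,3} | ==

Converged values:
  [0] {0,1,2,3}
  [1] {0,1,2,3}
  [2] {0,1,2,3}
  [3] {0,1,2,3}
  [4] {0,3}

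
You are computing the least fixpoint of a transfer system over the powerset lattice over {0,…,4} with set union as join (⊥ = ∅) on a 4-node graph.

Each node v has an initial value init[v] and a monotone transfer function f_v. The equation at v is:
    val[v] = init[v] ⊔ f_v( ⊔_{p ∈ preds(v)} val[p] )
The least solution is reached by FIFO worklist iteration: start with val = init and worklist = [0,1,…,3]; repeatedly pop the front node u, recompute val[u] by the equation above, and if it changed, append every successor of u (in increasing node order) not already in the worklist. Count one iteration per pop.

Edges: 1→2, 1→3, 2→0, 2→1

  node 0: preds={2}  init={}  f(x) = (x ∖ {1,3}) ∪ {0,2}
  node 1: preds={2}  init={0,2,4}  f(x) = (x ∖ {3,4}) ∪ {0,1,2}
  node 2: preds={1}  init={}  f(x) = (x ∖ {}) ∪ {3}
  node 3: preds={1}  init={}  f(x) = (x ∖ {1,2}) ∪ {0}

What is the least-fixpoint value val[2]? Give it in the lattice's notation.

{0,1,2,3,4}

Trace (6 dequeues):
  [1] u=0 | in {} | out {0,2} | prev {} | push {}
  [2] u=1 | in {} | out {0,1,2,4} | prev {0,2,4} | push {}
  [3] u=2 | in {0,1,2,4} | out {0,1,2,3,4} | prev {} | push {0,1}
  [4] u=3 | in {0,1,2,4} | out {0,4} | prev {} | push {}
  [5] u=0 | in {0,1,2,3,4} | out {0,2,4} | prev {0,2} | push {}
  [6] u=1 | in {0,1,2,3,4} | out {0,1,2,4} | ==

Converged values:
  [0] {0,2,4}
  [1] {0,1,2,4}
  [2] {0,1,2,3,4}
  [3] {0,4}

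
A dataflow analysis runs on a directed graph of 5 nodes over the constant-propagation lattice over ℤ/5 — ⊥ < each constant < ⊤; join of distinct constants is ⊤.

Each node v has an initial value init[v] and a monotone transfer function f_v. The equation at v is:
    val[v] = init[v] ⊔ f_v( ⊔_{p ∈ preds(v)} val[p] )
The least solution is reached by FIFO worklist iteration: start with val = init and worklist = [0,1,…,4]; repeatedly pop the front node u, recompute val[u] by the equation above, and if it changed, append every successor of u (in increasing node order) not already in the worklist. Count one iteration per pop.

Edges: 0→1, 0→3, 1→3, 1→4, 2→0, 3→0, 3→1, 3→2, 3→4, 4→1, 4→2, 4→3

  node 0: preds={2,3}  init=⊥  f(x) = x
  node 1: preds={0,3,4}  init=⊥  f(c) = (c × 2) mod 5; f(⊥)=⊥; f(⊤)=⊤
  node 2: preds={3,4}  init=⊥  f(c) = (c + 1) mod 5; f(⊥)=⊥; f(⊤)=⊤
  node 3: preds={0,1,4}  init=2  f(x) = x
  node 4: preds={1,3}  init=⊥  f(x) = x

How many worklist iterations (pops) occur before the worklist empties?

Worklist (11 pops):
  #1 pop 0: in=2 → 2 (was ⊥); enqueue []
  #2 pop 1: in=2 → 4 (was ⊥); enqueue []
  #3 pop 2: in=2 → 3 (was ⊥); enqueue [0]
  #4 pop 3: in=⊤ → ⊤ (was 2); enqueue [1,2]
  #5 pop 4: in=⊤ → ⊤ (was ⊥); enqueue [3]
  #6 pop 0: in=⊤ → ⊤ (was 2); enqueue []
  #7 pop 1: in=⊤ → ⊤ (was 4); enqueue [4]
  #8 pop 2: in=⊤ → ⊤ (was 3); enqueue [0]
  #9 pop 3: in=⊤ → ⊤ (no change)
  #10 pop 4: in=⊤ → ⊤ (no change)
  #11 pop 0: in=⊤ → ⊤ (no change)

Fixpoint:
  val[0] = ⊤
  val[1] = ⊤
  val[2] = ⊤
  val[3] = ⊤
  val[4] = ⊤

11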